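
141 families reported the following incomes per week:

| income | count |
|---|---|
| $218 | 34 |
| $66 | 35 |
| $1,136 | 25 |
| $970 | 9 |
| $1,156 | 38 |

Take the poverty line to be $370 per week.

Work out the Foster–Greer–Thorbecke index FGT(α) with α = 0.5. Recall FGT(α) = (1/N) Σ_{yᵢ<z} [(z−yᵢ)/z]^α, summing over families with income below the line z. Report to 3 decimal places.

0.380

Incomes under z: 35×$66, 34×$218 (q = 69 of N = 141).
Shortfall ratios: (370−66)/370 = 0.8216 (×35); (370−218)/370 = 0.4108 (×34).
Raised to α = 0.5: 0.90643 (×35); 0.64095 (×34).
Sum = 53.517310; FGT(0.5) = 53.517310 / 141 = 0.380.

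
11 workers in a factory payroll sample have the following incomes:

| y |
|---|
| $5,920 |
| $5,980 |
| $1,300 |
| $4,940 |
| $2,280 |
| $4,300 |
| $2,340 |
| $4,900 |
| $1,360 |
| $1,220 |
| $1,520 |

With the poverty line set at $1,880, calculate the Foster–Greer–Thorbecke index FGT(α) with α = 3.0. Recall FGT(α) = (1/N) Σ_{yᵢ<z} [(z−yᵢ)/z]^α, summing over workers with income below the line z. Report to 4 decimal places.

0.0092

Incomes under z: $1,220, $1,300, $1,360, $1,520 (q = 4 of N = 11).
Normalized shortfalls: (1880−1220)/1880 = 0.3511; (1880−1300)/1880 = 0.3085; (1880−1360)/1880 = 0.2766; (1880−1520)/1880 = 0.1915.
Raised to α = 3.0: 0.04327; 0.02936; 0.02116; 0.00702.
Sum = 0.100813; FGT(3.0) = 0.100813 / 11 = 0.0092.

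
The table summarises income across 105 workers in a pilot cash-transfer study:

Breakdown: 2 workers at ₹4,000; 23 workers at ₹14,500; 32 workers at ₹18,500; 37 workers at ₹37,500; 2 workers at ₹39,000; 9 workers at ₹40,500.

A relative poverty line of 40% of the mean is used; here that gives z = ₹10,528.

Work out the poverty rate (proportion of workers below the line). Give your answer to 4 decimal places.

2 of the 105 workers have income below ₹10,528.
H = 2/105 = 0.0190.

0.0190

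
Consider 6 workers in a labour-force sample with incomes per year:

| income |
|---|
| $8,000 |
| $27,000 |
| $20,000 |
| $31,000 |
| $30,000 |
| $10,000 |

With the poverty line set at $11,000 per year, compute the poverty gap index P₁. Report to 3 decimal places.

Below the line: $8,000, $10,000 (q = 2 of N = 6).
Gap ratios (z−y)/z: (11000−8000)/11000 = 0.2727; (11000−10000)/11000 = 0.0909.
Σ = 0.363636. Dividing by the full population N = 6 gives P₁ = 0.061.

0.061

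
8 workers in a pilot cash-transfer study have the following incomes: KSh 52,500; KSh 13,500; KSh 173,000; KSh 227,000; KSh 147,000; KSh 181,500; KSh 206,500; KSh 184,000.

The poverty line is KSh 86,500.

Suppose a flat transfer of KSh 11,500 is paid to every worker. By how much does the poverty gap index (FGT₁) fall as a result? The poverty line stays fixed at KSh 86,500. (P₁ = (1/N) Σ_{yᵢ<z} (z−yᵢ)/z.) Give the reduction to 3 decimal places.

Before: below the line — KSh 13,500, KSh 52,500; poverty gap index (FGT₁) = 0.15462.
After the KSh 11,500 transfer: below the line — KSh 25,000, KSh 64,000; poverty gap index (FGT₁) = 0.12139.
Reduction = 0.15462 − 0.12139 = 0.033.

0.033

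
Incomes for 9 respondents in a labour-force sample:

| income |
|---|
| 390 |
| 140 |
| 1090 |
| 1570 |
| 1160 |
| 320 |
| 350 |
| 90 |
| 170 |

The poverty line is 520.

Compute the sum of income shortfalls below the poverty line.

1660

Poor units: 90, 140, 170, 320, 350, 390 (q = 6 of N = 9).
Individual gaps: 520−90 = 430; 520−140 = 380; 520−170 = 350; 520−320 = 200; 520−350 = 170; 520−390 = 130.
Aggregate gap = 1660.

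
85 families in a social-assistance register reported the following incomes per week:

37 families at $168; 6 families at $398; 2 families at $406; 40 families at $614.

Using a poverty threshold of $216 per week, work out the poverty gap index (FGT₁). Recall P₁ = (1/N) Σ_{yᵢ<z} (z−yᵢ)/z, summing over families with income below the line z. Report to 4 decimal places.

Incomes under z: 37×$168 (q = 37 of N = 85).
Relative gaps: (216−168)/216 = 0.2222 (×37).
Sum of shortfalls = 8.222222; P₁ averages over all N: 8.222222 / 85 = 0.0967.

0.0967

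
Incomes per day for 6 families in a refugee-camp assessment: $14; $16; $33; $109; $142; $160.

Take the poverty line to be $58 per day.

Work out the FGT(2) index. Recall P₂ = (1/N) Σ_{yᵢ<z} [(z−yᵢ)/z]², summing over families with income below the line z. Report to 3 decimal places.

Incomes under z: $14, $16, $33 (q = 3 of N = 6).
Relative gaps: (58−14)/58 = 0.7586; (58−16)/58 = 0.7241; (58−33)/58 = 0.4310.
Squared: 0.5755; 0.5244; 0.1858.
Sum = 1.285672; P₂ = 1.285672 / 6 = 0.214.

0.214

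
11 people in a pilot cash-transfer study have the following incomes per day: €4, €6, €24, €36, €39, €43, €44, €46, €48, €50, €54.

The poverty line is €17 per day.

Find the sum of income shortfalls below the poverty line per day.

Below z: €4, €6 (q = 2 of N = 11).
Individual gaps: 17−4 = 13; 17−6 = 11.
Aggregate gap = €24.

€24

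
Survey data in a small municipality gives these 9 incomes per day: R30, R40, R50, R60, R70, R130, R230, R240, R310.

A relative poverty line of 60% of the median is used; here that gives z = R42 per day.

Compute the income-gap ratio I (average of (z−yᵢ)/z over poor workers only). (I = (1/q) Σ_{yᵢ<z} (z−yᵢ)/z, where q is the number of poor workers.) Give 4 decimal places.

0.1667

Poor units: R30, R40 (q = 2 of N = 9).
Relative gaps: 0.2857, 0.0476; sum = 0.333333.
The income-gap ratio divides by q (the poor only): 0.333333 / 2 = 0.1667.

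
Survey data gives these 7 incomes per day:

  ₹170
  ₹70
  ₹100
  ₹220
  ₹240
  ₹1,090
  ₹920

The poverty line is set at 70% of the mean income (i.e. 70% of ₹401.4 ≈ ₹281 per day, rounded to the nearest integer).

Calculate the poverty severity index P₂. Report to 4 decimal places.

Poor units: ₹70, ₹100, ₹170, ₹220, ₹240 (q = 5 of N = 7).
Shortfall ratios: (281−70)/281 = 0.7509; (281−100)/281 = 0.6441; (281−170)/281 = 0.3950; (281−220)/281 = 0.2171; (281−240)/281 = 0.1459.
Squared: 0.5638; 0.4149; 0.1560; 0.0471; 0.0213.
Sum = 1.203189; P₂ = 1.203189 / 7 = 0.1719.

0.1719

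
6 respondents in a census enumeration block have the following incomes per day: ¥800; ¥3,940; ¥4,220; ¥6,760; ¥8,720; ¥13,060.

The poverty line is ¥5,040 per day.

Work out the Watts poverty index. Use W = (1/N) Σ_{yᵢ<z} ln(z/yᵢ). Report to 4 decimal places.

Below z: ¥800, ¥3,940, ¥4,220 (q = 3 of N = 6).
Log shortfalls: ln(5040/800) = 1.8405; ln(5040/3940) = 0.2462; ln(5040/4220) = 0.1776.
W = 2.264346 / 6 = 0.3774.

0.3774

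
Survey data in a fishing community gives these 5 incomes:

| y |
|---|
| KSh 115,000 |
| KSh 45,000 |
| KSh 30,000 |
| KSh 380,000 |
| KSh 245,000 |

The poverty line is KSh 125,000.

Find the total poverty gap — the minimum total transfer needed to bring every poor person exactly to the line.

Below z: KSh 30,000, KSh 45,000, KSh 115,000 (q = 3 of N = 5).
Individual gaps: 125000−30000 = 95000; 125000−45000 = 80000; 125000−115000 = 10000.
Aggregate gap = KSh 185,000.

KSh 185,000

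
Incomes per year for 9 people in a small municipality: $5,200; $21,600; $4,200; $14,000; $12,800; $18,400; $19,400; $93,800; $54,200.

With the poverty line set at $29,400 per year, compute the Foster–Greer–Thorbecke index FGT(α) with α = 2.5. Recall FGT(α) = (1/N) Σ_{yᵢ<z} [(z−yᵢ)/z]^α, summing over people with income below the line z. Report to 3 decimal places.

0.214

Poor units: $4,200, $5,200, $12,800, $14,000, $18,400, $19,400, $21,600 (q = 7 of N = 9).
Gap ratios (z−y)/z: (29400−4200)/29400 = 0.8571; (29400−5200)/29400 = 0.8231; (29400−12800)/29400 = 0.5646; (29400−14000)/29400 = 0.5238; (29400−18400)/29400 = 0.3741; (29400−19400)/29400 = 0.3401; (29400−21600)/29400 = 0.2653.
Raised to α = 2.5: 0.68019; 0.61471; 0.23955; 0.19858; 0.08563; 0.06747; 0.03626.
Sum = 1.922392; FGT(2.5) = 1.922392 / 9 = 0.214.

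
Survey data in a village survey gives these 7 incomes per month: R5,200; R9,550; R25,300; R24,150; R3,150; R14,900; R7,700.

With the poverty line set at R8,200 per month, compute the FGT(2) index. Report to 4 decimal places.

Below z: R3,150, R5,200, R7,700 (q = 3 of N = 7).
Relative gaps: (8200−3150)/8200 = 0.6159; (8200−5200)/8200 = 0.3659; (8200−7700)/8200 = 0.0610.
Squared: 0.3793; 0.1338; 0.0037.
Sum = 0.516843; P₂ = 0.516843 / 7 = 0.0738.

0.0738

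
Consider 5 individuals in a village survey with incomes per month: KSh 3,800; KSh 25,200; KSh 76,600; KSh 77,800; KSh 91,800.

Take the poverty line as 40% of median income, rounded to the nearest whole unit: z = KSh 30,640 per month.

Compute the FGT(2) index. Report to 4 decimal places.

Poor units: KSh 3,800, KSh 25,200 (q = 2 of N = 5).
Shortfall ratios: (30640−3800)/30640 = 0.8760; (30640−25200)/30640 = 0.1775.
Squared: 0.7673; 0.0315.
Sum = 0.798862; P₂ = 0.798862 / 5 = 0.1598.

0.1598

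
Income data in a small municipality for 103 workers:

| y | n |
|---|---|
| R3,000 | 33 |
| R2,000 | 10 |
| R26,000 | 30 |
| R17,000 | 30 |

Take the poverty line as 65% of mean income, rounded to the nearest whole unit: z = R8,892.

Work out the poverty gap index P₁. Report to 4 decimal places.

0.2875

Below z: 10×R2,000, 33×R3,000 (q = 43 of N = 103).
Normalized shortfalls: (8892−2000)/8892 = 0.7751 (×10); (8892−3000)/8892 = 0.6626 (×33).
Sum of shortfalls = 29.617184; P₁ averages over all N: 29.617184 / 103 = 0.2875.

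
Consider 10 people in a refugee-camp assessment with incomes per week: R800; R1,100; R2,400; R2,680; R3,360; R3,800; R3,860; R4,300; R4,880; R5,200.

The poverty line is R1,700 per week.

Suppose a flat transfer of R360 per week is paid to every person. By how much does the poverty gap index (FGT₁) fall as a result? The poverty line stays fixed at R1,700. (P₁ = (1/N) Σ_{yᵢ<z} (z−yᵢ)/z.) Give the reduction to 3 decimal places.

Before: below the line — R800, R1,100; poverty gap index (FGT₁) = 0.08824.
After the R360 transfer: below the line — R1,160, R1,460; poverty gap index (FGT₁) = 0.04588.
Reduction = 0.08824 − 0.04588 = 0.042.

0.042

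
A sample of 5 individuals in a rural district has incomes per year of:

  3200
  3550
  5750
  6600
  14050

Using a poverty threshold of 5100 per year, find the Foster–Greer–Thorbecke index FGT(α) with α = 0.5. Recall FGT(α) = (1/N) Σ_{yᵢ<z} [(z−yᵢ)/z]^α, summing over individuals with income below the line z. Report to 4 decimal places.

Poor units: 3200, 3550 (q = 2 of N = 5).
Normalized shortfalls: (5100−3200)/5100 = 0.3725; (5100−3550)/5100 = 0.3039.
Raised to α = 0.5: 0.61037; 0.55129.
Sum = 1.161659; FGT(0.5) = 1.161659 / 5 = 0.2323.

0.2323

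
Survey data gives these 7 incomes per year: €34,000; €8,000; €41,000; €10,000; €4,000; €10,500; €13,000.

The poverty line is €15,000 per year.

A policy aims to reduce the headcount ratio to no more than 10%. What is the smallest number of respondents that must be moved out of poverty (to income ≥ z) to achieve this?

5

5 of the 7 respondents are poor, so H = 5/7 = 0.714.
A headcount ratio of at most 10% allows at most ⌊0.10 × 7⌋ = 0 poor respondents.
So at least 5 − 0 = 5 must be lifted.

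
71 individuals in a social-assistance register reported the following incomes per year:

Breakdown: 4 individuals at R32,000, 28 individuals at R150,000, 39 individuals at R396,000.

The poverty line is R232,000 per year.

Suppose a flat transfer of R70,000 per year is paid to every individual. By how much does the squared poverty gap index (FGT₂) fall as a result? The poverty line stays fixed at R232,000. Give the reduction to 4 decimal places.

0.0724

Before: below the line — 4×R32,000, 28×R150,000; squared poverty gap index (FGT₂) = 0.091135.
After the R70,000 transfer: below the line — 4×R102,000, 28×R220,000; squared poverty gap index (FGT₂) = 0.018744.
Reduction = 0.091135 − 0.018744 = 0.0724.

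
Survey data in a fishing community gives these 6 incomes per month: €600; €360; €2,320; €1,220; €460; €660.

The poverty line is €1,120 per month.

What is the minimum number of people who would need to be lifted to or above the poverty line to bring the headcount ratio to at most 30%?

4 of the 6 people are poor, so H = 4/6 = 0.667.
A headcount ratio of at most 30% allows at most ⌊0.30 × 6⌋ = 1 poor people.
So at least 4 − 1 = 3 must be lifted.

3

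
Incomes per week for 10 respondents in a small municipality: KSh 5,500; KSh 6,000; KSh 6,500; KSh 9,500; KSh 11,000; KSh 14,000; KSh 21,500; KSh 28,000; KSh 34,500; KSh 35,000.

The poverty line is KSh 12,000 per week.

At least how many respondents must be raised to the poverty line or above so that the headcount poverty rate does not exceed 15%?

Currently q = 5 of N = 10 are below the line (H = 0.500).
A headcount ratio of at most 15% allows at most ⌊0.15 × 10⌋ = 1 poor respondents.
So at least 5 − 1 = 4 must be lifted.

4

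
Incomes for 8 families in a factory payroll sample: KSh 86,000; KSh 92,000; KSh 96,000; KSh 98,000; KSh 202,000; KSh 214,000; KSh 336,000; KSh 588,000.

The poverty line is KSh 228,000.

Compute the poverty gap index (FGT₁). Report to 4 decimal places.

0.3180

Poor units: KSh 86,000, KSh 92,000, KSh 96,000, KSh 98,000, KSh 202,000, KSh 214,000 (q = 6 of N = 8).
Gap ratios (z−y)/z: (228000−86000)/228000 = 0.6228; (228000−92000)/228000 = 0.5965; (228000−96000)/228000 = 0.5789; (228000−98000)/228000 = 0.5702; (228000−202000)/228000 = 0.1140; (228000−214000)/228000 = 0.0614.
Σ = 2.543860. Dividing by the full population N = 8 gives P₁ = 0.3180.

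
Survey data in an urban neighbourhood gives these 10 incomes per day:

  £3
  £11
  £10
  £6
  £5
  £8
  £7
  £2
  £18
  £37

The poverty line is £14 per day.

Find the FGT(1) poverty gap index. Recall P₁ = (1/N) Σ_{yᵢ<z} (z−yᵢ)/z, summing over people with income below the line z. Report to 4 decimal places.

Poor units: £2, £3, £5, £6, £7, £8, £10, £11 (q = 8 of N = 10).
Gap ratios (z−y)/z: (14−2)/14 = 0.8571; (14−3)/14 = 0.7857; (14−5)/14 = 0.6429; (14−6)/14 = 0.5714; (14−7)/14 = 0.5000; (14−8)/14 = 0.4286; (14−10)/14 = 0.2857; (14−11)/14 = 0.2143.
Σ = 4.285714. Dividing by the full population N = 10 gives P₁ = 0.4286.

0.4286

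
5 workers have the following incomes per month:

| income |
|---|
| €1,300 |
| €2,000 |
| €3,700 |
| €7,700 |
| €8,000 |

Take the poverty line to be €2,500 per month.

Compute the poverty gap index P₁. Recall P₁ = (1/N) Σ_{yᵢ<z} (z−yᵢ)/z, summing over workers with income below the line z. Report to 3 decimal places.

0.136

Poor units: €1,300, €2,000 (q = 2 of N = 5).
Normalized shortfalls: (2500−1300)/2500 = 0.4800; (2500−2000)/2500 = 0.2000.
Σ = 0.680000. Dividing by the full population N = 5 gives P₁ = 0.136.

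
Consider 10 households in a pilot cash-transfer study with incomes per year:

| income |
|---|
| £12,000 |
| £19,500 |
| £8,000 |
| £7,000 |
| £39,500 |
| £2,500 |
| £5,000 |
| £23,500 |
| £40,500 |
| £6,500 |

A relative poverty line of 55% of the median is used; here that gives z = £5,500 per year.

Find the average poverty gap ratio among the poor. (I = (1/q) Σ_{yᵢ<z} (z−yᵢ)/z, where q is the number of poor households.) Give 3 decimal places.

Below the line: £2,500, £5,000 (q = 2 of N = 10).
Shortfall ratios (z−y)/z: 0.5455, 0.0909; sum = 0.636364.
The income-gap ratio divides by q (the poor only): 0.636364 / 2 = 0.318.

0.318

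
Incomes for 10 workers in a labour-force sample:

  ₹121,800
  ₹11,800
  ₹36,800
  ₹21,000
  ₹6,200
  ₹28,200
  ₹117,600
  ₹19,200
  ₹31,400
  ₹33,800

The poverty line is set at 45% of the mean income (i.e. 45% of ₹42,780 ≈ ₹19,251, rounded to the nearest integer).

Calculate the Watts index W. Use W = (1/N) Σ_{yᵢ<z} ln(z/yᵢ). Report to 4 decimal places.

Below the line: ₹6,200, ₹11,800, ₹19,200 (q = 3 of N = 10).
Log gaps: ln(19251/6200) = 1.1330; ln(19251/11800) = 0.4895; ln(19251/19200) = 0.0027.
W = 1.625130 / 10 = 0.1625.

0.1625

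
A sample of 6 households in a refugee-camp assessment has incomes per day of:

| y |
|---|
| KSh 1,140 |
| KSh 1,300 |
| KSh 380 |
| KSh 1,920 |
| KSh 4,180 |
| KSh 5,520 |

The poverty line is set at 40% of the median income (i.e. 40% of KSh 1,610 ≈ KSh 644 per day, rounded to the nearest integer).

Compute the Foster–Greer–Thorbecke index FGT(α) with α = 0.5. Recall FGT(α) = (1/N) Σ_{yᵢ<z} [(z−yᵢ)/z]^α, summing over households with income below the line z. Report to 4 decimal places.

0.1067

Below z: KSh 380 (q = 1 of N = 6).
Gap ratios (z−y)/z: (644−380)/644 = 0.4099.
Raised to α = 0.5: 0.64026.
Sum = 0.640264; FGT(0.5) = 0.640264 / 6 = 0.1067.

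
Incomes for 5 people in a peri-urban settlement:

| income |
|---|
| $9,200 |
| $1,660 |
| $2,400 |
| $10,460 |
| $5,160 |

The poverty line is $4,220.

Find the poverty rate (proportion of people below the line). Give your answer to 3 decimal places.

0.400

2 of the 5 people have income below $4,220.
H = 2/5 = 0.400.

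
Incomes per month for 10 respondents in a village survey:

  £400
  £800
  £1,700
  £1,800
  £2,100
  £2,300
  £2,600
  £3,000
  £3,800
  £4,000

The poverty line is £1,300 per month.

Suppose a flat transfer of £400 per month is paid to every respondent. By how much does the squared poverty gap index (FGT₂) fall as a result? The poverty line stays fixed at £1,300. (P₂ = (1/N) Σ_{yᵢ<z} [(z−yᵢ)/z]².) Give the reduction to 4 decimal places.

0.0473

Before: below the line — £400, £800; squared poverty gap index (FGT₂) = 0.062722.
After the £400 transfer: below the line — £800, £1,200; squared poverty gap index (FGT₂) = 0.015385.
Reduction = 0.062722 − 0.015385 = 0.0473.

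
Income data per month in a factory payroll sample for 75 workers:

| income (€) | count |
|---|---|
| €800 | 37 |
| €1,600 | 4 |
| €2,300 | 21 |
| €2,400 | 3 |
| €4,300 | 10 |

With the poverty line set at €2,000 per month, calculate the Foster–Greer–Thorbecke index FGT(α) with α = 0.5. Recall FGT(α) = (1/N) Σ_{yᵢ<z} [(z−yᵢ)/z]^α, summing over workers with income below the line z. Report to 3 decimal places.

Incomes under z: 37×€800, 4×€1,600 (q = 41 of N = 75).
Normalized shortfalls: (2000−800)/2000 = 0.6000 (×37); (2000−1600)/2000 = 0.2000 (×4).
Raised to α = 0.5: 0.77460 (×37); 0.44721 (×4).
Sum = 30.448931; FGT(0.5) = 30.448931 / 75 = 0.406.

0.406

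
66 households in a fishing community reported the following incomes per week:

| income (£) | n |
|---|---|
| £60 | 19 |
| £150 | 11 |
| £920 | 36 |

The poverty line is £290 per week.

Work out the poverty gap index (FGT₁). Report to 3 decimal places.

Below the line: 19×£60, 11×£150 (q = 30 of N = 66).
Normalized shortfalls: (290−60)/290 = 0.7931 (×19); (290−150)/290 = 0.4828 (×11).
Σ = 20.379310. Dividing by the full population N = 66 gives P₁ = 0.309.

0.309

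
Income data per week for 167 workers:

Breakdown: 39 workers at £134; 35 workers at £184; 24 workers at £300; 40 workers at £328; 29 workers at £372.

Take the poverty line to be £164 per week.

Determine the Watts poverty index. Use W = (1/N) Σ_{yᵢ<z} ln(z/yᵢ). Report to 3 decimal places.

Incomes under z: 39×£134 (q = 39 of N = 167).
Log shortfalls: ln(164/134) = 0.2020 (×39).
W = 7.879038 / 167 = 0.047.

0.047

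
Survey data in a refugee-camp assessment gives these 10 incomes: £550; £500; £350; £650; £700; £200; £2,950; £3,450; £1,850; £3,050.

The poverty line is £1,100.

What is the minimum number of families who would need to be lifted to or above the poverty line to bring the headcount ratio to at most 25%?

6 of the 10 families are poor, so H = 6/10 = 0.600.
A headcount ratio of at most 25% allows at most ⌊0.25 × 10⌋ = 2 poor families.
So at least 6 − 2 = 4 must be lifted.

4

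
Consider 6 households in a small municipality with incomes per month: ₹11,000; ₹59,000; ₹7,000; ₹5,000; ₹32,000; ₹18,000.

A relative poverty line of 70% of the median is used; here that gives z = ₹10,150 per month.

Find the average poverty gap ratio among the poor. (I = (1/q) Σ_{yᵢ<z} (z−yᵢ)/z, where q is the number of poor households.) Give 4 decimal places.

0.4089

Incomes under z: ₹5,000, ₹7,000 (q = 2 of N = 6).
Relative gaps: 0.5074, 0.3103; sum = 0.817734.
I averages over the q = 2 poor units only: 0.817734 / 2 = 0.4089.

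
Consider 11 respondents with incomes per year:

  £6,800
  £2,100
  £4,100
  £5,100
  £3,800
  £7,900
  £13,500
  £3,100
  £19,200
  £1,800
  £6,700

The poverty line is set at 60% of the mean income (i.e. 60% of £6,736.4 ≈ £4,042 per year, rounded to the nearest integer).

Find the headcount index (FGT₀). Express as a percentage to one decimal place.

36.4%

4 of the 11 respondents have income below £4,042.
H = 4/11 = 36.4%.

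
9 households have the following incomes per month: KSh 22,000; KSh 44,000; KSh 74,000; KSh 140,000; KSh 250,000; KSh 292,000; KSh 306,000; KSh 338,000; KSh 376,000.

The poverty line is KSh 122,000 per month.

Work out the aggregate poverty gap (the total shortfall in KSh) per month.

Poor units: KSh 22,000, KSh 44,000, KSh 74,000 (q = 3 of N = 9).
Individual gaps: 122000−22000 = 100000; 122000−44000 = 78000; 122000−74000 = 48000.
Aggregate gap = KSh 226,000.

KSh 226,000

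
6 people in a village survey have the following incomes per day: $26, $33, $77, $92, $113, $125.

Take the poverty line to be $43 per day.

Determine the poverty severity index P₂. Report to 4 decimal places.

Poor units: $26, $33 (q = 2 of N = 6).
Normalized shortfalls: (43−26)/43 = 0.3953; (43−33)/43 = 0.2326.
Squared: 0.1563; 0.0541.
Sum = 0.210384; P₂ = 0.210384 / 6 = 0.0351.

0.0351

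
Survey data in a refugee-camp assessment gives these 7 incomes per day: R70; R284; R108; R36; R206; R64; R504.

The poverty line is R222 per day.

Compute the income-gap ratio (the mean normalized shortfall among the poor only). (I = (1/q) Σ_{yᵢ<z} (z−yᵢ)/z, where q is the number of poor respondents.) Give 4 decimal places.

0.5640

Below z: R36, R64, R70, R108, R206 (q = 5 of N = 7).
Shortfall ratios (z−y)/z: 0.8378, 0.7117, 0.6847, 0.5135, 0.0721; sum = 2.819820.
I averages over the q = 5 poor units only: 2.819820 / 5 = 0.5640.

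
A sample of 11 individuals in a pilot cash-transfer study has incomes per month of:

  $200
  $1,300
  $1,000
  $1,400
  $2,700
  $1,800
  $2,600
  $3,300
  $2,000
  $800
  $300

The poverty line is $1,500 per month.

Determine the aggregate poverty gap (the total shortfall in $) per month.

Below z: $200, $300, $800, $1,000, $1,300, $1,400 (q = 6 of N = 11).
Individual gaps: 1500−200 = 1300; 1500−300 = 1200; 1500−800 = 700; 1500−1000 = 500; 1500−1300 = 200; 1500−1400 = 100.
Aggregate gap = $4,000.

$4,000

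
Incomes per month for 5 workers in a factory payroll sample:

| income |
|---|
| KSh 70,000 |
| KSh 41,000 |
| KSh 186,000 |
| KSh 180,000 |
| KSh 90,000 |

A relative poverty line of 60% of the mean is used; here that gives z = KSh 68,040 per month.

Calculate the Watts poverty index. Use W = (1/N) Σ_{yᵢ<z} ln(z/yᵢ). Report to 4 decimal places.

0.1013

Below the line: KSh 41,000 (q = 1 of N = 5).
Log shortfalls: ln(68040/41000) = 0.5065.
W = 0.506524 / 5 = 0.1013.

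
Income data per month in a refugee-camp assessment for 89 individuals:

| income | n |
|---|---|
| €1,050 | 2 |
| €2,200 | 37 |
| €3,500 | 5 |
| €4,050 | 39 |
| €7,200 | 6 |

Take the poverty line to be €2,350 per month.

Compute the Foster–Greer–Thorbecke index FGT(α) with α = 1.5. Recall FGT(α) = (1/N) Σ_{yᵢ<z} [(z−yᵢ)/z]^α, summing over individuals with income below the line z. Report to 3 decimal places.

0.016

Below z: 2×€1,050, 37×€2,200 (q = 39 of N = 89).
Shortfall ratios: (2350−1050)/2350 = 0.5532 (×2); (2350−2200)/2350 = 0.0638 (×37).
Raised to α = 1.5: 0.41145 (×2); 0.01613 (×37).
Sum = 1.419566; FGT(1.5) = 1.419566 / 89 = 0.016.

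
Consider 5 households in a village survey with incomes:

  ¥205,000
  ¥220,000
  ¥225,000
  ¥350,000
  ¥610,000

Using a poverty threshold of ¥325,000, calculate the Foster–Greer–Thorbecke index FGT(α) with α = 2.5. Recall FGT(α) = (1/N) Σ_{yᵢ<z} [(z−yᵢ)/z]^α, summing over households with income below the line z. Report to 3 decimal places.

0.039

Poor units: ¥205,000, ¥220,000, ¥225,000 (q = 3 of N = 5).
Gap ratios (z−y)/z: (325000−205000)/325000 = 0.3692; (325000−220000)/325000 = 0.3231; (325000−225000)/325000 = 0.3077.
Raised to α = 2.5: 0.08284; 0.05933; 0.05252.
Sum = 0.194686; FGT(2.5) = 0.194686 / 5 = 0.039.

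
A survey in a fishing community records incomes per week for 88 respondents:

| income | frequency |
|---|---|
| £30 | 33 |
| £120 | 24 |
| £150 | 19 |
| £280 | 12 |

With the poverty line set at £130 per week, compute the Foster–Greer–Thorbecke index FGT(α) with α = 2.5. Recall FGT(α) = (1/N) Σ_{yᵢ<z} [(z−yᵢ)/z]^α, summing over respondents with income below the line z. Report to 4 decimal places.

0.1951

Below z: 33×£30, 24×£120 (q = 57 of N = 88).
Gap ratios (z−y)/z: (130−30)/130 = 0.7692 (×33); (130−120)/130 = 0.0769 (×24).
Raised to α = 2.5: 0.51897 (×33); 0.00164 (×24).
Sum = 17.165372; FGT(2.5) = 17.165372 / 88 = 0.1951.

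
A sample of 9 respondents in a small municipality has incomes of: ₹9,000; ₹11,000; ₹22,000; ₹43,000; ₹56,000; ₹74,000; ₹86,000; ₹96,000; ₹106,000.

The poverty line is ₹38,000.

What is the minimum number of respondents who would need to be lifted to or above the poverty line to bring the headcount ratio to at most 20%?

3 of the 9 respondents are poor, so H = 3/9 = 0.333.
A headcount ratio of at most 20% allows at most ⌊0.20 × 9⌋ = 1 poor respondents.
So at least 3 − 1 = 2 must be lifted.

2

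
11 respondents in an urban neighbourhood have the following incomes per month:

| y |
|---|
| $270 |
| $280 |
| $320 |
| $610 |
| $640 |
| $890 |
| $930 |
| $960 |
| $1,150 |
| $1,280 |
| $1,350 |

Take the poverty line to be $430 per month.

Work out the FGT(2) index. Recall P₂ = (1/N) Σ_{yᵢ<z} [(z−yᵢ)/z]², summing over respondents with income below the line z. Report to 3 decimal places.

Incomes under z: $270, $280, $320 (q = 3 of N = 11).
Relative gaps: (430−270)/430 = 0.3721; (430−280)/430 = 0.3488; (430−320)/430 = 0.2558.
Squared: 0.1385; 0.1217; 0.0654.
Sum = 0.325581; P₂ = 0.325581 / 11 = 0.030.

0.030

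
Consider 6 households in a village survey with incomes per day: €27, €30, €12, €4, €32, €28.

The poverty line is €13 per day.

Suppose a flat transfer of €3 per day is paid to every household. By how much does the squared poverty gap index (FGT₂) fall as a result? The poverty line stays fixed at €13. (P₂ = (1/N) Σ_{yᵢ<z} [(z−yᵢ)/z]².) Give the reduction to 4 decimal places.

Before: below the line — €4, €12; squared poverty gap index (FGT₂) = 0.080868.
After the €3 transfer: below the line — €7; squared poverty gap index (FGT₂) = 0.035503.
Reduction = 0.080868 − 0.035503 = 0.0454.

0.0454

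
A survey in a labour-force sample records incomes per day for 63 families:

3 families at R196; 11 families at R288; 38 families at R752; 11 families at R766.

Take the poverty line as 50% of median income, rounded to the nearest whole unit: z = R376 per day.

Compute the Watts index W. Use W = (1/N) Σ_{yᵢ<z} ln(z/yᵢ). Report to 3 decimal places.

0.078

Below the line: 3×R196, 11×R288 (q = 14 of N = 63).
Log gaps: ln(376/196) = 0.6515 (×3); ln(376/288) = 0.2666 (×11).
W = 4.887339 / 63 = 0.078.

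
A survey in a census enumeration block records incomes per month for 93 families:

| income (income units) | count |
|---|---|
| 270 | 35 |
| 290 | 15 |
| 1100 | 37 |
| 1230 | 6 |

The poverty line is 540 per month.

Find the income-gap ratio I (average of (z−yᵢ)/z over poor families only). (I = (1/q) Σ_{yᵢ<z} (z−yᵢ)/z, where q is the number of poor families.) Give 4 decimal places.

Below z: 35×270, 15×290 (q = 50 of N = 93).
Relative gaps: 0.5000 (×35), 0.4630 (×15); sum = 24.444444.
The income-gap ratio divides by q (the poor only): 24.444444 / 50 = 0.4889.

0.4889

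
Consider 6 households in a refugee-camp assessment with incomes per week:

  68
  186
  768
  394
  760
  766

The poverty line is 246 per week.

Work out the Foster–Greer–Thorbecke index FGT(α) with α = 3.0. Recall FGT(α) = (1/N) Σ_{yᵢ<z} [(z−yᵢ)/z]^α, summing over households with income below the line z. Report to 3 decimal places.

0.066

Incomes under z: 68, 186 (q = 2 of N = 6).
Relative gaps: (246−68)/246 = 0.7236; (246−186)/246 = 0.2439.
Raised to α = 3.0: 0.37884; 0.01451.
Sum = 0.393348; FGT(3.0) = 0.393348 / 6 = 0.066.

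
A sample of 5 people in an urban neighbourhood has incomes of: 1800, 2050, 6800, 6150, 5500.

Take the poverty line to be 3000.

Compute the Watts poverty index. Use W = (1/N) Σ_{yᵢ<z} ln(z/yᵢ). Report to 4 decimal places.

0.1783

Incomes under z: 1800, 2050 (q = 2 of N = 5).
Log shortfalls: ln(3000/1800) = 0.5108; ln(3000/2050) = 0.3808.
W = 0.891598 / 5 = 0.1783.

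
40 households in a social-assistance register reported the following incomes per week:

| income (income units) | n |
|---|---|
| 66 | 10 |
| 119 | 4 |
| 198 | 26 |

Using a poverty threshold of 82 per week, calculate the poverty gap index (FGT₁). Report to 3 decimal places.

Incomes under z: 10×66 (q = 10 of N = 40).
Relative gaps: (82−66)/82 = 0.1951 (×10).
Σ = 1.951220. Dividing by the full population N = 40 gives P₁ = 0.049.

0.049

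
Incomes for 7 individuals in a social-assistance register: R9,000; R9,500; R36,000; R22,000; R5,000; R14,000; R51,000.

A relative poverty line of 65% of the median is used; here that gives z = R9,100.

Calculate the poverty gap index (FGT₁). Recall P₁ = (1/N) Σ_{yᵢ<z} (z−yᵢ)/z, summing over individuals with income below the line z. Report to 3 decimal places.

0.066

Below the line: R5,000, R9,000 (q = 2 of N = 7).
Gap ratios (z−y)/z: (9100−5000)/9100 = 0.4505; (9100−9000)/9100 = 0.0110.
Sum of shortfalls = 0.461538; P₁ averages over all N: 0.461538 / 7 = 0.066.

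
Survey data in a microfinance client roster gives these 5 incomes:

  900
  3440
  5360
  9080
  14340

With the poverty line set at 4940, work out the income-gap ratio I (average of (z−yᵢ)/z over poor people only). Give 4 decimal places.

0.5607

Below the line: 900, 3440 (q = 2 of N = 5).
Shortfall ratios (z−y)/z: 0.8178, 0.3036; sum = 1.121457.
The income-gap ratio divides by q (the poor only): 1.121457 / 2 = 0.5607.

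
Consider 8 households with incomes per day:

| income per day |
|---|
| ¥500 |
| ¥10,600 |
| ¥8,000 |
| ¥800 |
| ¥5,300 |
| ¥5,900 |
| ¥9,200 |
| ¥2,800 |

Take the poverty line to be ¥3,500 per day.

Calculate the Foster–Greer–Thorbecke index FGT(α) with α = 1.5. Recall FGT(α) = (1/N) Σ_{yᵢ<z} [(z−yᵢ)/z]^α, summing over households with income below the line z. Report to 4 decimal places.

Poor units: ¥500, ¥800, ¥2,800 (q = 3 of N = 8).
Relative gaps: (3500−500)/3500 = 0.8571; (3500−800)/3500 = 0.7714; (3500−2800)/3500 = 0.2000.
Raised to α = 1.5: 0.79356; 0.67755; 0.08944.
Sum = 1.560556; FGT(1.5) = 1.560556 / 8 = 0.1951.

0.1951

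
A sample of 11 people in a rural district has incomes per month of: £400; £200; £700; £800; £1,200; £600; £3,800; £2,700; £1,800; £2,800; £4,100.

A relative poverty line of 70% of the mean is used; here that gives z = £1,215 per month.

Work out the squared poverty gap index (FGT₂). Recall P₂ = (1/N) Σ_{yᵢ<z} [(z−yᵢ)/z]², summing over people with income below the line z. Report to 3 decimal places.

Incomes under z: £200, £400, £600, £700, £800, £1,200 (q = 6 of N = 11).
Normalized shortfalls: (1215−200)/1215 = 0.8354; (1215−400)/1215 = 0.6708; (1215−600)/1215 = 0.5062; (1215−700)/1215 = 0.4239; (1215−800)/1215 = 0.3416; (1215−1200)/1215 = 0.0123.
Squared: 0.6979; 0.4499; 0.2562; 0.1797; 0.1167; 0.0002.
Sum = 1.700520; P₂ = 1.700520 / 11 = 0.155.

0.155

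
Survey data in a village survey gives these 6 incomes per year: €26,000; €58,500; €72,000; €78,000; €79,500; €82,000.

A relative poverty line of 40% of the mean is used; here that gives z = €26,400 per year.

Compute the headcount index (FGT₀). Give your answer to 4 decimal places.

1 of the 6 people have income below €26,400.
H = 1/6 = 0.1667.

0.1667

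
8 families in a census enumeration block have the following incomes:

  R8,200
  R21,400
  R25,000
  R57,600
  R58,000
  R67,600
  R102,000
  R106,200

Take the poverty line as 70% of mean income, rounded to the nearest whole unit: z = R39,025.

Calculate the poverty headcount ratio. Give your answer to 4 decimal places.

0.3750

3 of the 8 families have income below R39,025.
H = 3/8 = 0.3750.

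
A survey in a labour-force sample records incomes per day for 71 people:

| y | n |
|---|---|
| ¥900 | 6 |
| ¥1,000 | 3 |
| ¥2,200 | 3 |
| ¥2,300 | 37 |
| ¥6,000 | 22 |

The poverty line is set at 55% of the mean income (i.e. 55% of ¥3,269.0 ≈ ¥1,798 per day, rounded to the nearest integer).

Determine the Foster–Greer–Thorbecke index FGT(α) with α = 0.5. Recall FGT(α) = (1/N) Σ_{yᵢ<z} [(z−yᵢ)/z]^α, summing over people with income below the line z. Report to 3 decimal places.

Below the line: 6×¥900, 3×¥1,000 (q = 9 of N = 71).
Shortfall ratios: (1798−900)/1798 = 0.4994 (×6); (1798−1000)/1798 = 0.4438 (×3).
Raised to α = 0.5: 0.70671 (×6); 0.66620 (×3).
Sum = 6.238889; FGT(0.5) = 6.238889 / 71 = 0.088.

0.088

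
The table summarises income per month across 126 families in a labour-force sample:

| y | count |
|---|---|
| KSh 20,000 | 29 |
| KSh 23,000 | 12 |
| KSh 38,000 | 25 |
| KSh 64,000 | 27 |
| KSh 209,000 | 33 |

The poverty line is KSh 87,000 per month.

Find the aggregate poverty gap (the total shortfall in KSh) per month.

KSh 4,557,000

Poor units: 29×KSh 20,000, 12×KSh 23,000, 25×KSh 38,000, 27×KSh 64,000 (q = 93 of N = 126).
Individual gaps: 29×(87000−20000) = 1943000; 12×(87000−23000) = 768000; 25×(87000−38000) = 1225000; 27×(87000−64000) = 621000.
Aggregate gap = KSh 4,557,000.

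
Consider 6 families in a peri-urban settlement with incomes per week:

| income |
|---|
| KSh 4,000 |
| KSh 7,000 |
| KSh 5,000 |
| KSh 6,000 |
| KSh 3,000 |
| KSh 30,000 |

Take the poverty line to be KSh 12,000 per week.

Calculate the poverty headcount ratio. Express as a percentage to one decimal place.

5 of the 6 families have income below KSh 12,000.
H = 5/6 = 83.3%.

83.3%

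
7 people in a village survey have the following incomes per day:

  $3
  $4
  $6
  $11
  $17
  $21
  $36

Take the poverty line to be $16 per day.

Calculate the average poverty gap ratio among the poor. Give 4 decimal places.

Incomes under z: $3, $4, $6, $11 (q = 4 of N = 7).
Shortfall ratios (z−y)/z: 0.8125, 0.7500, 0.6250, 0.3125; sum = 2.500000.
The income-gap ratio divides by q (the poor only): 2.500000 / 4 = 0.6250.

0.6250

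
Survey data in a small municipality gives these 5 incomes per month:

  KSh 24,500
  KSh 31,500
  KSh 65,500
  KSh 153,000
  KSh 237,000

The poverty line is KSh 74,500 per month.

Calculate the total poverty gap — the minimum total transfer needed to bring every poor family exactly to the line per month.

KSh 102,000

Below the line: KSh 24,500, KSh 31,500, KSh 65,500 (q = 3 of N = 5).
Individual gaps: 74500−24500 = 50000; 74500−31500 = 43000; 74500−65500 = 9000.
Aggregate gap = KSh 102,000.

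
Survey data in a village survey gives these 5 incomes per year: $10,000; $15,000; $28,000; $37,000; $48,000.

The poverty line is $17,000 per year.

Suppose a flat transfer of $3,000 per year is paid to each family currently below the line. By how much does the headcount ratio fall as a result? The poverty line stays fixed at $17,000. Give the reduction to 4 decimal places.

Before: below the line — $10,000, $15,000; headcount ratio = 0.400000.
After the $3,000 transfer: below the line — $13,000; headcount ratio = 0.200000.
Reduction = 0.400000 − 0.200000 = 0.2000.

0.2000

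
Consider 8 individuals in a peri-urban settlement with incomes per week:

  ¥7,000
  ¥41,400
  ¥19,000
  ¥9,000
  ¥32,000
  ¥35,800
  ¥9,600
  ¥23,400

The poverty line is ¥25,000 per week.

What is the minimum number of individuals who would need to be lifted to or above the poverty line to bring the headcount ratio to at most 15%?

Currently q = 5 of N = 8 are below the line (H = 0.625).
A headcount ratio of at most 15% allows at most ⌊0.15 × 8⌋ = 1 poor individuals.
So at least 5 − 1 = 4 must be lifted.

4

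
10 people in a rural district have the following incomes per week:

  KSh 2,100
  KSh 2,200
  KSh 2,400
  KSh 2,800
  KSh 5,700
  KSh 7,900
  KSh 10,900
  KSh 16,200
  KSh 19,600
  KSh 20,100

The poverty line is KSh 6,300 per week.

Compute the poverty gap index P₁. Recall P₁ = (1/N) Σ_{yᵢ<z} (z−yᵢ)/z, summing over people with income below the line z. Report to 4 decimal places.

Below the line: KSh 2,100, KSh 2,200, KSh 2,400, KSh 2,800, KSh 5,700 (q = 5 of N = 10).
Normalized shortfalls: (6300−2100)/6300 = 0.6667; (6300−2200)/6300 = 0.6508; (6300−2400)/6300 = 0.6190; (6300−2800)/6300 = 0.5556; (6300−5700)/6300 = 0.0952.
Sum of shortfalls = 2.587302; P₁ averages over all N: 2.587302 / 10 = 0.2587.

0.2587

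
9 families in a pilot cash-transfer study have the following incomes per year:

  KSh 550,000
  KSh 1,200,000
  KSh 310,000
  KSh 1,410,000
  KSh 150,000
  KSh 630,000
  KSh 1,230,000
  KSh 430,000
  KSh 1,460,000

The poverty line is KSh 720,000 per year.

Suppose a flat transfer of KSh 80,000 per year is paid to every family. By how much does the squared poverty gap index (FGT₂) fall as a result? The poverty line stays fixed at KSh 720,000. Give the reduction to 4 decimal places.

Before: below the line — KSh 150,000, KSh 310,000, KSh 430,000, KSh 550,000, KSh 630,000; squared poverty gap index (FGT₂) = 0.131623.
After the KSh 80,000 transfer: below the line — KSh 230,000, KSh 390,000, KSh 510,000, KSh 630,000, KSh 710,000; squared poverty gap index (FGT₂) = 0.086013.
Reduction = 0.131623 − 0.086013 = 0.0456.

0.0456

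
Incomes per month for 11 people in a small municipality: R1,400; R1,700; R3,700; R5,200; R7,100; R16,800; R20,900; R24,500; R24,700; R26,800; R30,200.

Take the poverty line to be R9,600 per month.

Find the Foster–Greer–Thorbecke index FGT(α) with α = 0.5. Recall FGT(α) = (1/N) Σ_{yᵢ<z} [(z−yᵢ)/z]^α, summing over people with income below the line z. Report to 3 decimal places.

0.346

Below z: R1,400, R1,700, R3,700, R5,200, R7,100 (q = 5 of N = 11).
Normalized shortfalls: (9600−1400)/9600 = 0.8542; (9600−1700)/9600 = 0.8229; (9600−3700)/9600 = 0.6146; (9600−5200)/9600 = 0.4583; (9600−7100)/9600 = 0.2604.
Raised to α = 0.5: 0.92421; 0.90715; 0.78395; 0.67700; 0.51031.
Sum = 3.802626; FGT(0.5) = 3.802626 / 11 = 0.346.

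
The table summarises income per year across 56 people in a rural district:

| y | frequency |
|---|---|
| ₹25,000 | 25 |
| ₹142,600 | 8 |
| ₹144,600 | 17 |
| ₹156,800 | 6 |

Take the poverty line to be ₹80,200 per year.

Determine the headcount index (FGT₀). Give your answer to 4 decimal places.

25 of the 56 people have income below ₹80,200.
H = 25/56 = 0.4464.

0.4464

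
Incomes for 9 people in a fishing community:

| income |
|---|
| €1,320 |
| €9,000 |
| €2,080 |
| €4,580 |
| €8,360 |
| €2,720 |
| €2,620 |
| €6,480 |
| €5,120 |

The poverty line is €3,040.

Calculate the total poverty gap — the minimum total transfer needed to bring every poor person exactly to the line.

Incomes under z: €1,320, €2,080, €2,620, €2,720 (q = 4 of N = 9).
Individual gaps: 3040−1320 = 1720; 3040−2080 = 960; 3040−2620 = 420; 3040−2720 = 320.
Aggregate gap = €3,420.

€3,420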